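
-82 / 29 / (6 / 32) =-1312 / 87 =-15.08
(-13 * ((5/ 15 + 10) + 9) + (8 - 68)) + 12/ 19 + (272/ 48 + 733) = 24394/ 57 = 427.96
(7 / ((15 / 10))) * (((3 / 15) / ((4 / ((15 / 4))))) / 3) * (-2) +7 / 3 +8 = 39 / 4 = 9.75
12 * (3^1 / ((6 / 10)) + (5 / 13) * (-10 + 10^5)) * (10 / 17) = 60001800 / 221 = 271501.36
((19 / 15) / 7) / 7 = 19 / 735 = 0.03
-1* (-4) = 4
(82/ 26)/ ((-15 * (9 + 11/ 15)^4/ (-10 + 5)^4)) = -86484375/ 5906834128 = -0.01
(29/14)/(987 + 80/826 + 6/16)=6844/3262607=0.00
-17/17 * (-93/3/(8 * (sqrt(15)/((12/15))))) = 31 * sqrt(15)/150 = 0.80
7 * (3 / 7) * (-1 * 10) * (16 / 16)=-30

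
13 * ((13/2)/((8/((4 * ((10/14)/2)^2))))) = 4225/784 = 5.39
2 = 2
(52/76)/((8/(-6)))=-0.51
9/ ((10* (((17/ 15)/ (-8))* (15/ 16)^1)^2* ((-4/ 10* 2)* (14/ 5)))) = -46080/ 2023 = -22.78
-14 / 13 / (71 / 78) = -84 / 71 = -1.18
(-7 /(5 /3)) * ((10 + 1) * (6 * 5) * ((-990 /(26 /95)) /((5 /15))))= 195529950 /13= 15040765.38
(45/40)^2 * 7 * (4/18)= 63/32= 1.97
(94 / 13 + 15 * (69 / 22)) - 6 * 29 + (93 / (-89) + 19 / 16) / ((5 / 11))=-121578641 / 1018160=-119.41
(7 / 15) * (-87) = -203 / 5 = -40.60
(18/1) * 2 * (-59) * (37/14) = -39294/7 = -5613.43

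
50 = 50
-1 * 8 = -8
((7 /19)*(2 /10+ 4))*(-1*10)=-294 /19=-15.47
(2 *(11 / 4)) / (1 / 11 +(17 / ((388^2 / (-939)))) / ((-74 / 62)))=336992744 / 11013511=30.60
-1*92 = -92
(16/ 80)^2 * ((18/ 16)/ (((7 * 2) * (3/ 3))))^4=6561/ 3933798400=0.00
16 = 16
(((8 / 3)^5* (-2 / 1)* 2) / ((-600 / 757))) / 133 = 12402688 / 2423925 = 5.12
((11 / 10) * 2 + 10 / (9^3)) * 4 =32276 / 3645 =8.85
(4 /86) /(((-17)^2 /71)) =142 /12427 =0.01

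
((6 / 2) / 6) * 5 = 2.50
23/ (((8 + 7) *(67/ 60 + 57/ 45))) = 92/ 143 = 0.64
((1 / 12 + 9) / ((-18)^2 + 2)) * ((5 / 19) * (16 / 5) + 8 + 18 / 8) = 30629 / 99104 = 0.31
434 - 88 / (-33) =1310 / 3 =436.67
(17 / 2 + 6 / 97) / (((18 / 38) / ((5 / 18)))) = 157795 / 31428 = 5.02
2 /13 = 0.15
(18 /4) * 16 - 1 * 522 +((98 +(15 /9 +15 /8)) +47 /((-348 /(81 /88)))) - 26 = -374.58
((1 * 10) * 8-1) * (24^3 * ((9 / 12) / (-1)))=-819072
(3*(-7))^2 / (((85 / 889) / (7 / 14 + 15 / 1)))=12153519 / 170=71491.29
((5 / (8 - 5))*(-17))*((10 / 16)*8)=-425 / 3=-141.67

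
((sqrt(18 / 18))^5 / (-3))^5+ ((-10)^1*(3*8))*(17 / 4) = -247861 / 243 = -1020.00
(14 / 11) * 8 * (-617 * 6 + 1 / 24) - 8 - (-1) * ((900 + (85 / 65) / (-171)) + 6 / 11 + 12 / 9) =-899840947 / 24453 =-36798.80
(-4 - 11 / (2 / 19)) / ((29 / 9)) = -1953 / 58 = -33.67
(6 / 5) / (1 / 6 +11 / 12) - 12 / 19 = 588 / 1235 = 0.48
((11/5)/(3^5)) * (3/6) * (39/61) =143/49410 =0.00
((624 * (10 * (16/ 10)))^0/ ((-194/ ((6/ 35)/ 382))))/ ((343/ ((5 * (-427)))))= 183/ 12709522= 0.00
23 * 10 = 230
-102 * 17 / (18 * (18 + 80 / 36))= -867 / 182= -4.76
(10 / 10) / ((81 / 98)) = 98 / 81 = 1.21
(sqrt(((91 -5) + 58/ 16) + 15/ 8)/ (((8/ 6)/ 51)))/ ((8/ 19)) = 2907 * sqrt(366)/ 64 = 868.97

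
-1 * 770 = -770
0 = 0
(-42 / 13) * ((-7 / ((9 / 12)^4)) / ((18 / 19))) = 238336 / 3159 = 75.45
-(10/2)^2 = -25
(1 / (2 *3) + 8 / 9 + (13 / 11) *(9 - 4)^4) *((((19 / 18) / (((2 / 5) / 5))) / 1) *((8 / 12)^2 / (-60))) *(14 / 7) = -13913605 / 96228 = -144.59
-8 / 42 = -4 / 21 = -0.19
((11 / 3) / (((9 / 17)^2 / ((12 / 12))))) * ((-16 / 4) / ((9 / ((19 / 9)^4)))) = -1657161836 / 14348907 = -115.49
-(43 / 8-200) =1557 / 8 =194.62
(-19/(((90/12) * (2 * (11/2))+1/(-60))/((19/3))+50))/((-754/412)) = 1487320/9028773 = 0.16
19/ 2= 9.50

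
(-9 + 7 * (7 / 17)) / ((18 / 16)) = -832 / 153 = -5.44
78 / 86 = 39 / 43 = 0.91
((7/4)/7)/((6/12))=1/2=0.50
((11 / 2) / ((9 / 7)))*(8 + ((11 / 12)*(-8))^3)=-401632 / 243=-1652.81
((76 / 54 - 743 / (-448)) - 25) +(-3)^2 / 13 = -3340231 / 157248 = -21.24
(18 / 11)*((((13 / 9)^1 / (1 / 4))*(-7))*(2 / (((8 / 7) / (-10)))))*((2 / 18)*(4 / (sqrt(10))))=5096*sqrt(10) / 99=162.78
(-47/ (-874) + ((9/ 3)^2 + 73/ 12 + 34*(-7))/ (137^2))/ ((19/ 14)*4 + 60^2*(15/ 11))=317538991/ 37245653905848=0.00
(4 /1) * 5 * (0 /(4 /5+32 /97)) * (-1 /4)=0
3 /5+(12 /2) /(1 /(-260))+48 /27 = -70093 /45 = -1557.62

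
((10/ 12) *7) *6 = 35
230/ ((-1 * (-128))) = 1.80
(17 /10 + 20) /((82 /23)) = 4991 /820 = 6.09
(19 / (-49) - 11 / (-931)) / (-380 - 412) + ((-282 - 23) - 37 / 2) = -17038073 / 52668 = -323.50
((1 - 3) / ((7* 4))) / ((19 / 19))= -1 / 14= -0.07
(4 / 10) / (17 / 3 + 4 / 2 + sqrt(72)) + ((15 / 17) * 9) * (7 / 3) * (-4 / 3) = -14838 / 595 + 108 * sqrt(2) / 595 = -24.68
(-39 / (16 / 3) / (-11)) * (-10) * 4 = -585 / 22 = -26.59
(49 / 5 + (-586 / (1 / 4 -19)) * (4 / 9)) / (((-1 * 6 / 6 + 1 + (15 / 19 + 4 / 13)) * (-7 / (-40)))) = 31598216 / 256095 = 123.38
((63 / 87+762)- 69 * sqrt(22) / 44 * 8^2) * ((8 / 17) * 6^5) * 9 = 9615866.03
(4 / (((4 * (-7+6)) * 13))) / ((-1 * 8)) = 1 / 104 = 0.01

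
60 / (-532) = -15 / 133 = -0.11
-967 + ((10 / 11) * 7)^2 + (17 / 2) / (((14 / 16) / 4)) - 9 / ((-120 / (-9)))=-30096349 / 33880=-888.32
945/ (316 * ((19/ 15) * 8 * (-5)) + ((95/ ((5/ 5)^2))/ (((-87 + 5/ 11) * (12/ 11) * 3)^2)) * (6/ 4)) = -739979089920/ 12537097602769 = -0.06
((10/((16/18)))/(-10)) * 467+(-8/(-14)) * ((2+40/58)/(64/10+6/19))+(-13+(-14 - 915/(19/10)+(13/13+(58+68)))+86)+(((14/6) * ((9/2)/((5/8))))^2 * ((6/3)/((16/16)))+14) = -59610848557/246076600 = -242.25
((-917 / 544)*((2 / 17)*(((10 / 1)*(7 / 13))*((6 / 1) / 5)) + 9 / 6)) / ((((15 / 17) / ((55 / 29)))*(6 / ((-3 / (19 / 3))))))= 10076913 / 15586688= 0.65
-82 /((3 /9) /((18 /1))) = -4428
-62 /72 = -31 /36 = -0.86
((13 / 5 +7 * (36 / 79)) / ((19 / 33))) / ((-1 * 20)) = -75471 / 150100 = -0.50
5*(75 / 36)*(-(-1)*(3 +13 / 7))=2125 / 42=50.60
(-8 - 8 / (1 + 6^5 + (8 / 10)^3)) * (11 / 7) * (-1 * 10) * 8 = 977870080 / 972189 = 1005.84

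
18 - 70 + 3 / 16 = -829 / 16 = -51.81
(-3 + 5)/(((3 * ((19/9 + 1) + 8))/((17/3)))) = 17/50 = 0.34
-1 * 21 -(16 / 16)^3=-22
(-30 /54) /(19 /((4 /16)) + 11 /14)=-14 /1935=-0.01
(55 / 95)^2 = 0.34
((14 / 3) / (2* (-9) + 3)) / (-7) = 2 / 45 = 0.04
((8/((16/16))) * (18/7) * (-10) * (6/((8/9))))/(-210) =324/49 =6.61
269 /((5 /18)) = 968.40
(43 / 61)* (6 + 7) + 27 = 2206 / 61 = 36.16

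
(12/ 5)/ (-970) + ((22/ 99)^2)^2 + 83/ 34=1320546031/ 540954450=2.44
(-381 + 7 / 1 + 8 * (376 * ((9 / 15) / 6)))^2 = 133956 / 25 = 5358.24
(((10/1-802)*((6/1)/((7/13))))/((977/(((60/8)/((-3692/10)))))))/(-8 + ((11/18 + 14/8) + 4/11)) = -35283600/1014353641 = -0.03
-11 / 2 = -5.50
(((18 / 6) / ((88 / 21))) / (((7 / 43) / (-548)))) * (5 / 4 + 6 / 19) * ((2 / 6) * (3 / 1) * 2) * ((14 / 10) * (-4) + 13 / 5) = 18927783 / 836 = 22640.89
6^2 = 36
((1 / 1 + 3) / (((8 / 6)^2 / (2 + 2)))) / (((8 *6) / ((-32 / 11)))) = -6 / 11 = -0.55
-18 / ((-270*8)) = 1 / 120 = 0.01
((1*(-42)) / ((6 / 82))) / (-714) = 41 / 51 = 0.80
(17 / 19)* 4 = 68 / 19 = 3.58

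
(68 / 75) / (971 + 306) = 0.00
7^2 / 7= 7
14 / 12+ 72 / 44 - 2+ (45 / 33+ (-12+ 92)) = 493 / 6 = 82.17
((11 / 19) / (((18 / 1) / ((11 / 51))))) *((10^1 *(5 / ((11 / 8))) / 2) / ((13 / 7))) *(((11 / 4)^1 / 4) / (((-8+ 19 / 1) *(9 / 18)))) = 1925 / 226746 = 0.01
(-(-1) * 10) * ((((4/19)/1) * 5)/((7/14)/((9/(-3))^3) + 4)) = 2160/817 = 2.64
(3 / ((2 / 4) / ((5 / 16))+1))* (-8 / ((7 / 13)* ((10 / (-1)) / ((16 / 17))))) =192 / 119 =1.61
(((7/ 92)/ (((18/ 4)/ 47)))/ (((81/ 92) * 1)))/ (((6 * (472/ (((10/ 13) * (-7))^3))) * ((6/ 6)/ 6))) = -28211750/ 94495167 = -0.30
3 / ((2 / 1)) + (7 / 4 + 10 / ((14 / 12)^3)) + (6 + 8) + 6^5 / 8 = 1365891 / 1372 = 995.55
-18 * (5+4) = -162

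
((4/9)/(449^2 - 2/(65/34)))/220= 13/1297295703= 0.00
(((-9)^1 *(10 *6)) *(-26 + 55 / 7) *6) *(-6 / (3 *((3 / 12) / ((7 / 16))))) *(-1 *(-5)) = -1028700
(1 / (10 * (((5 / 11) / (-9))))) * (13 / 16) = -1287 / 800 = -1.61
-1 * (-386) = 386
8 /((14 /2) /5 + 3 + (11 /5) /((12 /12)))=40 /33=1.21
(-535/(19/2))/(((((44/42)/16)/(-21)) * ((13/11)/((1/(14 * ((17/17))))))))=269640/247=1091.66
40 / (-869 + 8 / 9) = -360 / 7813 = -0.05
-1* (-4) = 4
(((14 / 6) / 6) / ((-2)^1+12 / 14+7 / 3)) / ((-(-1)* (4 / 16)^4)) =6272 / 75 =83.63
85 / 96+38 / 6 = 231 / 32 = 7.22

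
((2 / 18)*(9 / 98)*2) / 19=0.00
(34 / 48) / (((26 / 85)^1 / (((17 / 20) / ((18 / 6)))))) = 4913 / 7488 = 0.66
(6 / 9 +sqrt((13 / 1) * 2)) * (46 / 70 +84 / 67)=8962 / 7035 +4481 * sqrt(26) / 2345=11.02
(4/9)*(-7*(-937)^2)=-24583132/9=-2731459.11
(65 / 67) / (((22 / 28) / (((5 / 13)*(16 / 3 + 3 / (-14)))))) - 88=-85.57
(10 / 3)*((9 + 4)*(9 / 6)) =65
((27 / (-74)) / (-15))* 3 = 27 / 370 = 0.07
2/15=0.13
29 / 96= 0.30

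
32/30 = 1.07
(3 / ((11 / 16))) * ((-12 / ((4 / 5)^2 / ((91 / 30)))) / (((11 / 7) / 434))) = -8293740 / 121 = -68543.31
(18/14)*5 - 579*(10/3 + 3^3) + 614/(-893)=-109750426/6251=-17557.26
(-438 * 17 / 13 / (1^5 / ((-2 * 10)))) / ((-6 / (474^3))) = -2643241243680 / 13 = -203326249513.85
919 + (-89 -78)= 752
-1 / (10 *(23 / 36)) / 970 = -9 / 55775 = -0.00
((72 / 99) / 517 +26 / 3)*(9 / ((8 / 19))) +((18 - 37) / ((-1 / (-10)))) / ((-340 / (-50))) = 60845467 / 386716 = 157.34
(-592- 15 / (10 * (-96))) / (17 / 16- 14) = 45.76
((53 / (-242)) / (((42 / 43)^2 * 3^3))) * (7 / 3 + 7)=-97997 / 1234926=-0.08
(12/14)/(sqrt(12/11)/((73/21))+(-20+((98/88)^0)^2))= -6682566/148093169 - 2628 * sqrt(33)/21156167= -0.05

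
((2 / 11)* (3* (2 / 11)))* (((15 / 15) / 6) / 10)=1 / 605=0.00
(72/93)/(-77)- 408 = -973920/2387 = -408.01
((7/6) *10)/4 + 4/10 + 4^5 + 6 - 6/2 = 61819/60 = 1030.32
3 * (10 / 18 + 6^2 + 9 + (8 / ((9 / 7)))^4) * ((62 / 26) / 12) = 920.75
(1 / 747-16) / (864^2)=-11951 / 557632512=-0.00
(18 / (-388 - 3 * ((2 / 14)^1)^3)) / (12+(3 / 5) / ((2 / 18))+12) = -210 / 133087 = -0.00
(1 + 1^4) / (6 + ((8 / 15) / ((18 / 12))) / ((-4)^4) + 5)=0.18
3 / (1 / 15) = 45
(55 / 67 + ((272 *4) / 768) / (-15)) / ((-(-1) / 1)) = 8761 / 12060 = 0.73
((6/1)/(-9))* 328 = -218.67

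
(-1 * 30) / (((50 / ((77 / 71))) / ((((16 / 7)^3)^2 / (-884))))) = 138412032 / 1318593185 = 0.10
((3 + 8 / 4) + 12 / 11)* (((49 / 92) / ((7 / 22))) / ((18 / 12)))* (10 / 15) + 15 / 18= 2221 / 414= 5.36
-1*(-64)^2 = -4096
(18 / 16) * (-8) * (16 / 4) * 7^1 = -252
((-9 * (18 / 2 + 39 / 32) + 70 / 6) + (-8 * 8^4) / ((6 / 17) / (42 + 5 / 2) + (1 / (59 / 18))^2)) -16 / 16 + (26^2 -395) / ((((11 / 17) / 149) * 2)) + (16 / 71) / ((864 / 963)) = -242754531920435 / 830959008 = -292137.79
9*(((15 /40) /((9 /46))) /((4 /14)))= 483 /8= 60.38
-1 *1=-1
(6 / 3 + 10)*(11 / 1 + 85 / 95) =2712 / 19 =142.74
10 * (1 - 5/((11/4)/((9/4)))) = -340/11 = -30.91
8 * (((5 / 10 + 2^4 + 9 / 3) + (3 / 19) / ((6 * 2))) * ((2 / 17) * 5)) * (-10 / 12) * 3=-74150 / 323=-229.57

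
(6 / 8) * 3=9 / 4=2.25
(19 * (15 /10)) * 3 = 171 /2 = 85.50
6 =6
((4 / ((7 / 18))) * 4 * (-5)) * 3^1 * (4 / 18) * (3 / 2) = -1440 / 7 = -205.71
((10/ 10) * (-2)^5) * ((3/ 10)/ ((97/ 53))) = -2544/ 485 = -5.25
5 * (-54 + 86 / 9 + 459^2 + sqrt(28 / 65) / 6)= sqrt(455) / 39 + 9478645 / 9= 1053183.32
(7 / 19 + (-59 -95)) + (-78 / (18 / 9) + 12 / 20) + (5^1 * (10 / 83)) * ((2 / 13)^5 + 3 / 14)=-3932755926994 / 20493517135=-191.90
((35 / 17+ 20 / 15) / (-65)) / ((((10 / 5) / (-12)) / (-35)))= -2422 / 221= -10.96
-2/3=-0.67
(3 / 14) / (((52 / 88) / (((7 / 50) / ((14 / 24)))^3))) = 7128 / 1421875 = 0.01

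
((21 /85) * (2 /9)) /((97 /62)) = 0.04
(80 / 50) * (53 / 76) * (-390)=-8268 / 19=-435.16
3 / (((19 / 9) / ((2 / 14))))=27 / 133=0.20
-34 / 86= -17 / 43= -0.40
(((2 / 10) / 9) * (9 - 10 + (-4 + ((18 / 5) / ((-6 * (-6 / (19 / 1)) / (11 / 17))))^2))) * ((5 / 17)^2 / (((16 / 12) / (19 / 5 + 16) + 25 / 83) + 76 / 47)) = -12978732327 / 3842752767820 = -0.00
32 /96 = 1 /3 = 0.33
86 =86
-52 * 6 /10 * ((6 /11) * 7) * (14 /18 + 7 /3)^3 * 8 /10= -63924224 /22275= -2869.77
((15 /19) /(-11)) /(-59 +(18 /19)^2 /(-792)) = 570 /468587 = 0.00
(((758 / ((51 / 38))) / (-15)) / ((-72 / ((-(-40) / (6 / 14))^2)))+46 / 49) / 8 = 1383453119 / 2429028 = 569.55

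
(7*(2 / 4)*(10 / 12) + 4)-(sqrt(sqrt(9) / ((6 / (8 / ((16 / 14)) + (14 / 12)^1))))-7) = 167 / 12-7*sqrt(3) / 6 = 11.90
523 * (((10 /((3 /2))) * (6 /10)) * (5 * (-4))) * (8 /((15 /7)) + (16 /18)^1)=-193393.78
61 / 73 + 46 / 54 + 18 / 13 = 78716 / 25623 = 3.07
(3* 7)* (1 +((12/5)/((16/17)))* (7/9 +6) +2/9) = 23317/60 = 388.62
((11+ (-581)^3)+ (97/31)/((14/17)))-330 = -85117493191/434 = -196123256.20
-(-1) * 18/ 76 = 9/ 38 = 0.24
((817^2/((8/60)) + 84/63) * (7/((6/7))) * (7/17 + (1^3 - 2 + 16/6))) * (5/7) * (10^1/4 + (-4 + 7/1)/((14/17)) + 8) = 87557892895/102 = 858410714.66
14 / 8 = 7 / 4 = 1.75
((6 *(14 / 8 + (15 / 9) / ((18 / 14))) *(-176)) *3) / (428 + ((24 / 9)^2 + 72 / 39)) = -282282 / 12781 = -22.09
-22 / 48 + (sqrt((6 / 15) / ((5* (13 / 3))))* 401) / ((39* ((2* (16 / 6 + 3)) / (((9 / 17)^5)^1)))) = -11 / 24 + 23678649* sqrt(78) / 40792491610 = -0.45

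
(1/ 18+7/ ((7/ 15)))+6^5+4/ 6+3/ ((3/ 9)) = 140413/ 18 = 7800.72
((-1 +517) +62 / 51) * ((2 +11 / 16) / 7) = 567127 / 2856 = 198.57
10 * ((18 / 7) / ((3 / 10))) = 600 / 7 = 85.71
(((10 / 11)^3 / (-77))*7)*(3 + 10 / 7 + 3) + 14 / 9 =966818 / 922383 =1.05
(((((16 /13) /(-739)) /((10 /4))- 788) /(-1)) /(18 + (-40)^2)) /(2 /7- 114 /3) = -22080107 /1709853860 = -0.01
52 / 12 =13 / 3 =4.33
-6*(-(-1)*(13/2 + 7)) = -81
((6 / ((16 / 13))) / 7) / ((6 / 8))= 13 / 14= 0.93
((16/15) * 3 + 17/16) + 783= 62981/80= 787.26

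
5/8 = 0.62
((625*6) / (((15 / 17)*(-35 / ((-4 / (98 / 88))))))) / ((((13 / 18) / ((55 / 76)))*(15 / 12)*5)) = 5924160 / 84721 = 69.93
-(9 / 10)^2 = -81 / 100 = -0.81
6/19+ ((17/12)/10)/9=6803/20520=0.33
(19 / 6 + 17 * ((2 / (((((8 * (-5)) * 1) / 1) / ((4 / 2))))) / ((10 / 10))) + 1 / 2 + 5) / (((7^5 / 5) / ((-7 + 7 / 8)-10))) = -8987 / 268912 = -0.03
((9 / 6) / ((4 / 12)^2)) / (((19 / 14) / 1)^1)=189 / 19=9.95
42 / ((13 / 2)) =84 / 13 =6.46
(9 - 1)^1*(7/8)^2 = 6.12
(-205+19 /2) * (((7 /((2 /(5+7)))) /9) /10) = -2737 /30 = -91.23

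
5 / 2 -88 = -171 / 2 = -85.50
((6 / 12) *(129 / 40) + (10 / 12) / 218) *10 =16.16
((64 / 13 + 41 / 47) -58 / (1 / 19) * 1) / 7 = -156.60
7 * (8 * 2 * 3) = 336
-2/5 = -0.40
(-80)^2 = 6400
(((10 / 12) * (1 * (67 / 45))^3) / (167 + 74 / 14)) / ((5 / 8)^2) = 502768 / 12301875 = 0.04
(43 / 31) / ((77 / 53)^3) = 0.45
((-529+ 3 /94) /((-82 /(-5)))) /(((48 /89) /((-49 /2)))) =1084210015 /739968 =1465.21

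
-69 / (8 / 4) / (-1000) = 69 / 2000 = 0.03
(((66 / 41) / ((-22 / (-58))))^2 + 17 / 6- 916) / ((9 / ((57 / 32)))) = -171542317 / 968256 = -177.17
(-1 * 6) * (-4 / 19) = 24 / 19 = 1.26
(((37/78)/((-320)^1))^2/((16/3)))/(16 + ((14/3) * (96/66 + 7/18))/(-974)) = 66003597/2561723324825600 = 0.00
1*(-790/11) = -790/11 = -71.82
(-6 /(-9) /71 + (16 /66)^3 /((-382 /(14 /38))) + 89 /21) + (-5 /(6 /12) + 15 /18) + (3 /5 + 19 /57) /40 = -31733235810461 /6481644038100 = -4.90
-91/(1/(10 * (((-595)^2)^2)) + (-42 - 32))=114053667568750/92746938462499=1.23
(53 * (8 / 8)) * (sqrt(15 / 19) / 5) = 53 * sqrt(285) / 95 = 9.42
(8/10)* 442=1768/5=353.60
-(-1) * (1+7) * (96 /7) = 768 /7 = 109.71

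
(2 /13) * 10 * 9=180 /13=13.85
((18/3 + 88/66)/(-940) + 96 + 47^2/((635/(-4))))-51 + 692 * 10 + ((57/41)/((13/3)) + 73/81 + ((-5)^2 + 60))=18135094745641/2576996370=7037.30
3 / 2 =1.50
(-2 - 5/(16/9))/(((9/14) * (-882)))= 11/1296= 0.01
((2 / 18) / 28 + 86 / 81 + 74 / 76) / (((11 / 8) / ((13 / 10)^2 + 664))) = 5850150289 / 5925150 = 987.34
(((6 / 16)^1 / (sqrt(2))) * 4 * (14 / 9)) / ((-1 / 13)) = -91 * sqrt(2) / 6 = -21.45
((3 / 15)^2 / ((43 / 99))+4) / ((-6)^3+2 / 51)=-0.02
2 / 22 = 1 / 11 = 0.09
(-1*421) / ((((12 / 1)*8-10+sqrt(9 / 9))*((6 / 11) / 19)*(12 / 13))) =-1143857 / 6264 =-182.61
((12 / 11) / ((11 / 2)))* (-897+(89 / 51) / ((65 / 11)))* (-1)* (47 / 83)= 1117688576 / 11097515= 100.72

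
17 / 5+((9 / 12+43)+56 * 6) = 7663 / 20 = 383.15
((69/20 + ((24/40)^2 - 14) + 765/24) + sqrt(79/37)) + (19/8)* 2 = sqrt(2923)/37 + 5287/200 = 27.90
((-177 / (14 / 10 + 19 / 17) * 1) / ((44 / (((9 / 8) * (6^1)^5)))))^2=1082634718662225 / 5541316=195375018.98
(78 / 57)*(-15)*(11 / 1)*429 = -1840410 / 19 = -96863.68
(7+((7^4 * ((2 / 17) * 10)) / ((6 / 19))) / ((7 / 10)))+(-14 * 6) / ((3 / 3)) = 12701.43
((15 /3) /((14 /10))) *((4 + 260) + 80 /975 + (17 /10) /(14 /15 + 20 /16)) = 33829330 /35763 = 945.93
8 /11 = 0.73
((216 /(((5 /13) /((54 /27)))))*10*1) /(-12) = -936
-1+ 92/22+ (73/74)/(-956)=2475237/778184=3.18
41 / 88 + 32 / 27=3923 / 2376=1.65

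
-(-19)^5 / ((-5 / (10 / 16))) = -2476099 / 8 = -309512.38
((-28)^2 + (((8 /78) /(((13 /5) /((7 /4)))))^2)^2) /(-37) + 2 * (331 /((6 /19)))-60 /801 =451498342270722778 /217582302404493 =2075.07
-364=-364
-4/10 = -2/5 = -0.40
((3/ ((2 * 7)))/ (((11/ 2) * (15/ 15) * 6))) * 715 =65/ 14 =4.64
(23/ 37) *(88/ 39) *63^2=2677752/ 481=5567.05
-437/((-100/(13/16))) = 3.55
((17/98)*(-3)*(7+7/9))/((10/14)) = -5.67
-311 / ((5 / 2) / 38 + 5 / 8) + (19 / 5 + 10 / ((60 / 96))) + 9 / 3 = -44878 / 105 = -427.41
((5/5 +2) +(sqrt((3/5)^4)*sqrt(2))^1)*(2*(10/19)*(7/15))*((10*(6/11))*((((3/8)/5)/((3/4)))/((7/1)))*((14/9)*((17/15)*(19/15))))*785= 298928*sqrt(2)/12375 +298928/1485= 235.46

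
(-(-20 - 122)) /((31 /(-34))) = -155.74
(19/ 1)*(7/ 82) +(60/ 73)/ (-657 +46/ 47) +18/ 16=2027053949/ 738265352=2.75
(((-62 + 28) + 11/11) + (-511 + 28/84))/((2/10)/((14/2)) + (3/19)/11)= -11930765/942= -12665.36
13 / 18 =0.72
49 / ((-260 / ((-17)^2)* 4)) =-14161 / 1040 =-13.62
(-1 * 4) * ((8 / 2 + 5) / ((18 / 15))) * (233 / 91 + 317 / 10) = -93531 / 91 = -1027.81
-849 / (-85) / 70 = 849 / 5950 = 0.14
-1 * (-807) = 807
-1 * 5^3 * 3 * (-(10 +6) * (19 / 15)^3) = 109744 / 9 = 12193.78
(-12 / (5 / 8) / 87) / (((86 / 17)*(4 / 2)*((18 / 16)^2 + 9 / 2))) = -8704 / 2300715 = -0.00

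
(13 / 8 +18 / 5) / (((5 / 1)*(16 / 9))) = 1881 / 3200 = 0.59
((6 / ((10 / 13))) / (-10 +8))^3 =-59319 / 1000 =-59.32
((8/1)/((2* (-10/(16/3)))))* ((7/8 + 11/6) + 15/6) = -100/9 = -11.11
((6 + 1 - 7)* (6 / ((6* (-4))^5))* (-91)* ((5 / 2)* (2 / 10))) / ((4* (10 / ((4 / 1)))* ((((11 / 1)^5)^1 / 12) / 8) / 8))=0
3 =3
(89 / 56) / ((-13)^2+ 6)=0.01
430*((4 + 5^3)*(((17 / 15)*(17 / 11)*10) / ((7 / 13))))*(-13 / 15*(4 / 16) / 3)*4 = -361228036 / 693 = -521252.58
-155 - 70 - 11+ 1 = -235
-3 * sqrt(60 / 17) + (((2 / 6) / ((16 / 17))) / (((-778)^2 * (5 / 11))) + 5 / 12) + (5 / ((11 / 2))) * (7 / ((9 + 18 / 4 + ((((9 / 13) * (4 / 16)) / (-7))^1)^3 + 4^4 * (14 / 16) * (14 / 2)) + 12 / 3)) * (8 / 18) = 153391115502274374893 / 366568184614558386240 - 6 * sqrt(255) / 17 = -5.22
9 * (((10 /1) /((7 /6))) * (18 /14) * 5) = 24300 /49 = 495.92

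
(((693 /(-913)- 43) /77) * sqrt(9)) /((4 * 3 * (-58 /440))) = 18160 /16849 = 1.08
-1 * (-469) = 469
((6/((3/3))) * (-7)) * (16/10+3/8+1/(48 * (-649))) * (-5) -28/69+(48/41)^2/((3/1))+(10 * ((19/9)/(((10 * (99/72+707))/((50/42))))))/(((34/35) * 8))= 414.79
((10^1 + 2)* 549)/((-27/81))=-19764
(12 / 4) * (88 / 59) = 264 / 59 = 4.47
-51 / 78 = -17 / 26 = -0.65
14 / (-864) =-0.02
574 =574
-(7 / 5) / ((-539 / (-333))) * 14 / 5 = -666 / 275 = -2.42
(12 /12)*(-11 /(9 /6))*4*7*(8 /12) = -1232 /9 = -136.89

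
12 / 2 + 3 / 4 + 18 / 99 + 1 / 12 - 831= -54383 / 66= -823.98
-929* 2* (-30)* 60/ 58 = 1672200/ 29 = 57662.07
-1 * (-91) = 91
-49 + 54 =5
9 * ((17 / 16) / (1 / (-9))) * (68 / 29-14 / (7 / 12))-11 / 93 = 20104301 / 10788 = 1863.58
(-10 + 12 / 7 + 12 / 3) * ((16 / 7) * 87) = -41760 / 49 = -852.24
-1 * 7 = -7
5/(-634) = -5/634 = -0.01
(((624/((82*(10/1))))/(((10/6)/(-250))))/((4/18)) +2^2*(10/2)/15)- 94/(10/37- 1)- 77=-509785/1107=-460.51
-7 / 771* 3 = -0.03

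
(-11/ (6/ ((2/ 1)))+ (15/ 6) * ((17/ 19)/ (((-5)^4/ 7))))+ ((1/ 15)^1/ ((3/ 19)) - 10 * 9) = -3985129/ 42750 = -93.22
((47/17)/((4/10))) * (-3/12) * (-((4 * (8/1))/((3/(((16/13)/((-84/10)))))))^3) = -61603840000/9339005403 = -6.60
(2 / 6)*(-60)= -20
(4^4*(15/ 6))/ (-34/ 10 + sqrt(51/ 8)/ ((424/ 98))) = -1150566400/ 5932309-332416000*sqrt(102)/ 100849253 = -227.24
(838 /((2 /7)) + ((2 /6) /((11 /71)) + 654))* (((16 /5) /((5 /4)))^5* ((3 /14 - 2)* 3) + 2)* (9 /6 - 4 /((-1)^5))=-95058231994906 /8203125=-11588051.14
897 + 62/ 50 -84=20356/ 25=814.24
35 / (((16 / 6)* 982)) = 105 / 7856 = 0.01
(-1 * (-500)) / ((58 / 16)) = 4000 / 29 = 137.93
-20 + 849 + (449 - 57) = 1221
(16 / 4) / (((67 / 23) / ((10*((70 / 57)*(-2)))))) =-128800 / 3819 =-33.73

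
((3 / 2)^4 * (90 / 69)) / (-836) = -1215 / 153824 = -0.01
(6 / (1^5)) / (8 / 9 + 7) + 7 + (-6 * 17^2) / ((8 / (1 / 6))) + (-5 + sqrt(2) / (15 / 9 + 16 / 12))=-18951 / 568 + sqrt(2) / 3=-32.89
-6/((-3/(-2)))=-4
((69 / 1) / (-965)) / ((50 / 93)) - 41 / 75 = -98381 / 144750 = -0.68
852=852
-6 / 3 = -2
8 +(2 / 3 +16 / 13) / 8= 1285 / 156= 8.24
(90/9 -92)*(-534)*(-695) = -30432660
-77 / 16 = -4.81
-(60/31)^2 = -3.75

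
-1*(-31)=31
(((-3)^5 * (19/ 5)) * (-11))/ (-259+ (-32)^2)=5643/ 425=13.28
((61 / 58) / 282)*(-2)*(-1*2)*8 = 0.12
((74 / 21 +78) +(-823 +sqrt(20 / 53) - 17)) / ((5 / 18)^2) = -1720224 / 175 +648 * sqrt(265) / 1325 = -9821.89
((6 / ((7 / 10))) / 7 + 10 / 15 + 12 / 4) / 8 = 719 / 1176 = 0.61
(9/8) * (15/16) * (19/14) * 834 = 1069605/896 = 1193.76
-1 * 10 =-10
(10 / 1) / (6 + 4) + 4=5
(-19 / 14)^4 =3.39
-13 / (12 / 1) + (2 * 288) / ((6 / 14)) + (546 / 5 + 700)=129127 / 60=2152.12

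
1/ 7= 0.14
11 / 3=3.67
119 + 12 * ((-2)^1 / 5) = 114.20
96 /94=48 /47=1.02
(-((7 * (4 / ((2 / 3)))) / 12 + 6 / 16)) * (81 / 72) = -279 / 64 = -4.36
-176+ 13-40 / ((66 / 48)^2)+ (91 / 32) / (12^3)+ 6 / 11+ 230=310387459 / 6690816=46.39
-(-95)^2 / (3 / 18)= -54150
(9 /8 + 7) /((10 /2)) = 1.62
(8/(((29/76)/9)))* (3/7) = 16416/203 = 80.87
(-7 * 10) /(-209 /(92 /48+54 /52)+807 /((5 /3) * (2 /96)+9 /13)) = -0.07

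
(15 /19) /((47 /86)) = 1.44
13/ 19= 0.68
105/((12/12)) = 105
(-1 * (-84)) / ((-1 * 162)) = -14 / 27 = -0.52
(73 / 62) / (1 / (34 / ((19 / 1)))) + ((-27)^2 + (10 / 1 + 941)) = 990761 / 589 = 1682.11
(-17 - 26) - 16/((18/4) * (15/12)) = -2063/45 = -45.84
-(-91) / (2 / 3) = 273 / 2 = 136.50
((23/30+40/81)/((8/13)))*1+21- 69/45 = 139417/6480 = 21.51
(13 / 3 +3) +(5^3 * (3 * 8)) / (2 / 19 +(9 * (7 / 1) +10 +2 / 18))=45361 / 939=48.31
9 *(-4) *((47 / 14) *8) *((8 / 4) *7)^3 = -2653056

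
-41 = -41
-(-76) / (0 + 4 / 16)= 304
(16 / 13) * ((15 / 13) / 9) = 0.16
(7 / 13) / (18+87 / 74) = 518 / 18447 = 0.03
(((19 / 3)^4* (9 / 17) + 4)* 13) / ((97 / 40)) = 68085160 / 14841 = 4587.64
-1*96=-96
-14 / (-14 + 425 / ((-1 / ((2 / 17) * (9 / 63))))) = 49 / 74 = 0.66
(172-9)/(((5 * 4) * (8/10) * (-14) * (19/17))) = -2771/4256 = -0.65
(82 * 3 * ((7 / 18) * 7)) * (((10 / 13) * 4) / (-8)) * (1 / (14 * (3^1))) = -1435 / 234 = -6.13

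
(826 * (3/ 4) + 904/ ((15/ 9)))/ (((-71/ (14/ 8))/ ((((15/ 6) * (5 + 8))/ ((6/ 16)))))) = -352443/ 142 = -2481.99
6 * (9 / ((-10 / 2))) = -54 / 5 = -10.80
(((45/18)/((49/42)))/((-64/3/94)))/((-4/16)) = 2115/56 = 37.77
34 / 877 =0.04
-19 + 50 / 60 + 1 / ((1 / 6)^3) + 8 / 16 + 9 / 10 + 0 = 199.23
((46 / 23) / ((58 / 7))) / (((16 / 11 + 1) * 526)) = 77 / 411858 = 0.00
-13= -13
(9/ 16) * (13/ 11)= 117/ 176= 0.66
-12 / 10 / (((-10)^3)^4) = -3 / 2500000000000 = -0.00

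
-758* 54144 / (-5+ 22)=-41041152 / 17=-2414185.41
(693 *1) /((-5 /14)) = -9702 /5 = -1940.40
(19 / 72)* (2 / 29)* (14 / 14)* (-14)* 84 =-21.40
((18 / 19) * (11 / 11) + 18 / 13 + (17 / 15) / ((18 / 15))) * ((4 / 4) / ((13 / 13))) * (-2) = -6.55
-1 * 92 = -92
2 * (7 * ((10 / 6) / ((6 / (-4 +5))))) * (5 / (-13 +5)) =-175 / 72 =-2.43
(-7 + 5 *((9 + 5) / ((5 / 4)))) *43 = 2107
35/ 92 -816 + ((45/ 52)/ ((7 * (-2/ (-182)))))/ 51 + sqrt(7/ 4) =-318821/ 391 + sqrt(7)/ 2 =-814.08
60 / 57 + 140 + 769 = 17291 / 19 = 910.05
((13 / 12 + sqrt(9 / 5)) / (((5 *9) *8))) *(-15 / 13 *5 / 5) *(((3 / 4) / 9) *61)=-61 *sqrt(5) / 6240-61 / 3456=-0.04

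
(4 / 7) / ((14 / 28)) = 1.14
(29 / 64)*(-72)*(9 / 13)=-2349 / 104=-22.59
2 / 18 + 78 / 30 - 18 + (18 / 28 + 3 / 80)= -73627 / 5040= -14.61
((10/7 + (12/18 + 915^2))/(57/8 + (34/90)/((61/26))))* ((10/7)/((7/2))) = 2573970981600/54880343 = 46901.51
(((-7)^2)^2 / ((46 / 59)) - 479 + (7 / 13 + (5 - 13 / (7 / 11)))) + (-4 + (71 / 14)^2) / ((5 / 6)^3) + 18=9673998419 / 3662750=2641.18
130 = 130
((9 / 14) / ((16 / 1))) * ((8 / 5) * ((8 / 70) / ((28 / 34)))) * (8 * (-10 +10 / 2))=-612 / 1715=-0.36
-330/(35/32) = -2112/7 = -301.71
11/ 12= 0.92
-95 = -95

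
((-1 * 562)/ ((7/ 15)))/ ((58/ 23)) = -96945/ 203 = -477.56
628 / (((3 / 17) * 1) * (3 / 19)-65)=-101422 / 10493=-9.67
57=57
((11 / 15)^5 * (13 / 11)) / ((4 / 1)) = 190333 / 3037500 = 0.06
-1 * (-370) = 370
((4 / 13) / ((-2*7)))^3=-8 / 753571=-0.00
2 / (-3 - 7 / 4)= -8 / 19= -0.42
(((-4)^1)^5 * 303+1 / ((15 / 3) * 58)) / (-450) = 89978879 / 130500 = 689.49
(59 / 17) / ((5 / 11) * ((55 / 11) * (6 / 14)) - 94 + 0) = -4543 / 121771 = -0.04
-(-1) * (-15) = -15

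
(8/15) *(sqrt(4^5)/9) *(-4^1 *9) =-1024/15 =-68.27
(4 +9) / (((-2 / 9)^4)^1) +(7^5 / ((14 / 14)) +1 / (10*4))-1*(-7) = 1771587 / 80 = 22144.84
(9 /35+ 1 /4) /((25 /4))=71 /875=0.08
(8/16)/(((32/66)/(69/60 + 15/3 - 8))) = -1221/640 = -1.91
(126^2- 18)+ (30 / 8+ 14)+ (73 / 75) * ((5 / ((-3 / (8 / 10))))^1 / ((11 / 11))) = 14287007 / 900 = 15874.45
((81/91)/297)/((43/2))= 6/43043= 0.00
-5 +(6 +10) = 11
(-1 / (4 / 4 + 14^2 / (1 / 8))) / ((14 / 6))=-1 / 3661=-0.00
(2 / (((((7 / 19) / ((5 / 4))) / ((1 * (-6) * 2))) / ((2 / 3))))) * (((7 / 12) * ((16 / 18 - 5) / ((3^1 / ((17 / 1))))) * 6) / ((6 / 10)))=7377.16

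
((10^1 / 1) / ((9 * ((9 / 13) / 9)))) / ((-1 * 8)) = -65 / 36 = -1.81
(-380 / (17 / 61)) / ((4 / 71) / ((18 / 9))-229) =1645780 / 276369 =5.96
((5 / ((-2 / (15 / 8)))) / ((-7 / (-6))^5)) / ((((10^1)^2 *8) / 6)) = -2187 / 134456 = -0.02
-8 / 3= -2.67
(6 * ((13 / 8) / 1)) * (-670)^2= 4376775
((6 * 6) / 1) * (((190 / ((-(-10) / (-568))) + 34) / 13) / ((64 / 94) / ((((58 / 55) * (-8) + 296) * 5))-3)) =35986413672 / 3623269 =9932.03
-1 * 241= -241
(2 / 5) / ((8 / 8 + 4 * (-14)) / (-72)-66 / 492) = 5904 / 9295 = 0.64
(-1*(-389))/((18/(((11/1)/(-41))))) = -4279/738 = -5.80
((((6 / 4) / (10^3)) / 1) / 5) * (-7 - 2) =-27 / 10000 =-0.00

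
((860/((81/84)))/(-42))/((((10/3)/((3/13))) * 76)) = -0.02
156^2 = 24336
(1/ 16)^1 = 1/ 16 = 0.06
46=46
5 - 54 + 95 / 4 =-101 / 4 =-25.25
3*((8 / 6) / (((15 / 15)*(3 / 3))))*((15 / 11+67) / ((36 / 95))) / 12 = 17860 / 297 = 60.13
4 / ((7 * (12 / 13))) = 13 / 21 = 0.62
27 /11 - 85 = -908 /11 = -82.55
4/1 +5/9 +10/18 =46/9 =5.11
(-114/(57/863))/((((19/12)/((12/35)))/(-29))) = 7207776/665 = 10838.76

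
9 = 9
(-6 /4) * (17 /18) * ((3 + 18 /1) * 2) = -119 /2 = -59.50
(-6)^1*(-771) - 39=4587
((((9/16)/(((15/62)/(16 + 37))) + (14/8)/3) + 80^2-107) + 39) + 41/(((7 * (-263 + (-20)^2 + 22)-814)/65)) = 17842631/2760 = 6464.72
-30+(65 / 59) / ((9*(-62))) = -987725 / 32922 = -30.00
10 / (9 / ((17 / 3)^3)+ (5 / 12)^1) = 589560 / 27481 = 21.45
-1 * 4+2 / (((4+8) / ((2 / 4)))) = -47 / 12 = -3.92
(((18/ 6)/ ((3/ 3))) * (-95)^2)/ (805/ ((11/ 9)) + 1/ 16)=41.10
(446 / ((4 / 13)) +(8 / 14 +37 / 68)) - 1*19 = 681449 / 476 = 1431.62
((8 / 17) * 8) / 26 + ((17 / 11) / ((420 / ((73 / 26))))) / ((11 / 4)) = 834217 / 5615610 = 0.15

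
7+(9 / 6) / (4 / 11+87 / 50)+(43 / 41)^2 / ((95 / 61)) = 1555615053 / 184767115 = 8.42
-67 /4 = -16.75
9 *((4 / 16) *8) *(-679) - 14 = -12236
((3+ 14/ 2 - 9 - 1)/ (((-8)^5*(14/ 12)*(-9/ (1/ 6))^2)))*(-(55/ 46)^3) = 0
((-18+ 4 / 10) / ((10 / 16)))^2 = 495616 / 625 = 792.99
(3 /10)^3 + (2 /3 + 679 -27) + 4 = 1970081 /3000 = 656.69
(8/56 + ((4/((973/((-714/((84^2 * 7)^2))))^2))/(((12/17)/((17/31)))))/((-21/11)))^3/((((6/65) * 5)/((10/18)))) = 46003048411453376721417378772016650925662096084312003225914096530863264205/13108745579645222250298003943780866816637463991809896149706061898662310576128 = 0.00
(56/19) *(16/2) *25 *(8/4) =22400/19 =1178.95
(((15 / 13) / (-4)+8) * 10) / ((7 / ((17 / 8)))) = 34085 / 1456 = 23.41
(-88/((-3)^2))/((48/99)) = -121/6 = -20.17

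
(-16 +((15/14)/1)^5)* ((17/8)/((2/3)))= -46.50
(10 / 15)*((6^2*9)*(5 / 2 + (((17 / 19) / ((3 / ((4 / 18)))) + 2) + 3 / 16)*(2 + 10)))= 121254 / 19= 6381.79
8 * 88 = 704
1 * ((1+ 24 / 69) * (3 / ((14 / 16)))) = 744 / 161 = 4.62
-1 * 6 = -6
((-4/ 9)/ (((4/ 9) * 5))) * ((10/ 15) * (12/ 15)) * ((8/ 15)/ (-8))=8/ 1125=0.01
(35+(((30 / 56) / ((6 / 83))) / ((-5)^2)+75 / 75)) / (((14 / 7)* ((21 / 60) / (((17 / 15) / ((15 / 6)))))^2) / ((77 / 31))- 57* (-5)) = 129232708 / 1016445675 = 0.13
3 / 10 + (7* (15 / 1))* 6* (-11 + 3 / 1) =-50397 / 10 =-5039.70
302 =302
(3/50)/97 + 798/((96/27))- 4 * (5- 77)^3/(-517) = -53425950717/20059600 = -2663.36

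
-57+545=488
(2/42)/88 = 0.00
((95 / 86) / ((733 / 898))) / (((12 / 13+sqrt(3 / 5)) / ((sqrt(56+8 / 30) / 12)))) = -7208695* sqrt(211) / 40281282+1109030* sqrt(3165) / 20140641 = 0.50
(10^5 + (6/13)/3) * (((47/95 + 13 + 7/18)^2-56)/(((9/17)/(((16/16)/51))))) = 86641987511827/171059850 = 506501.01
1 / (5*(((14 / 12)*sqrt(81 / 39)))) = 2*sqrt(39) / 105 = 0.12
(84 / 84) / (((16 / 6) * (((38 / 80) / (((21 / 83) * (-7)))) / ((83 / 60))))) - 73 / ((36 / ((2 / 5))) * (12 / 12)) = -9389 / 3420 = -2.75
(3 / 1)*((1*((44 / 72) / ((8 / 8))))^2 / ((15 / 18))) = 121 / 90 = 1.34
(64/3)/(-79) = -64/237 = -0.27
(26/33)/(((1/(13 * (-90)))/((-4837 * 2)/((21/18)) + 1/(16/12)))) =7643025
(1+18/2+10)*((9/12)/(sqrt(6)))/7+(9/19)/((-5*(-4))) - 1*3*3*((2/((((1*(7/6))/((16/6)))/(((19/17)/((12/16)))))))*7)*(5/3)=-4620647/6460+5*sqrt(6)/14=-714.40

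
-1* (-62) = 62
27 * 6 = 162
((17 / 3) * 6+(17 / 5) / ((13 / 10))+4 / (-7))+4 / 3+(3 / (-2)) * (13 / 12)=78083 / 2184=35.75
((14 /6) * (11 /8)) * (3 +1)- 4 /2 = 65 /6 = 10.83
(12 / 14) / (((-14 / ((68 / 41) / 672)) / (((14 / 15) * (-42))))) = 17 / 2870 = 0.01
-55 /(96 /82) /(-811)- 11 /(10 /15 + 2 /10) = -6393805 /506064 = -12.63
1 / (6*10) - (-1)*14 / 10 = 17 / 12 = 1.42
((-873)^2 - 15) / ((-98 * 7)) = -381057 / 343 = -1110.95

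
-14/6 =-7/3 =-2.33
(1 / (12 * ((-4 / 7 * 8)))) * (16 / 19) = -7 / 456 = -0.02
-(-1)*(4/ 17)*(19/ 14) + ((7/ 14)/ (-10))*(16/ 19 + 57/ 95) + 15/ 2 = 1751647/ 226100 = 7.75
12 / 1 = 12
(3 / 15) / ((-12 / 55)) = -11 / 12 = -0.92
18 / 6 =3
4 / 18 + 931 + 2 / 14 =58676 / 63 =931.37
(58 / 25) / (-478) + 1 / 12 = 5627 / 71700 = 0.08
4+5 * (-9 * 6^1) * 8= -2156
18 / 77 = 0.23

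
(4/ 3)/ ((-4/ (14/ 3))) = -14/ 9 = -1.56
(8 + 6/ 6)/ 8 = 9/ 8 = 1.12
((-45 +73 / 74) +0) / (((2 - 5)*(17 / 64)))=104224 / 1887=55.23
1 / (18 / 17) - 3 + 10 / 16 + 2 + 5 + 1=473 / 72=6.57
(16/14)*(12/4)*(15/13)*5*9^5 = 1168002.20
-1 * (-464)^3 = 99897344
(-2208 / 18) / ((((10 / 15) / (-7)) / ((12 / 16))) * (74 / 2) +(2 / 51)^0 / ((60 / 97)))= 154560 / 3883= 39.80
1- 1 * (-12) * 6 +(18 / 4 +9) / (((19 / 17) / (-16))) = -2285 / 19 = -120.26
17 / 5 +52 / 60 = 64 / 15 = 4.27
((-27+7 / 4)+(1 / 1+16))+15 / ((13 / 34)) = 1611 / 52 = 30.98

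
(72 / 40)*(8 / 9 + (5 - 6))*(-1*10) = 2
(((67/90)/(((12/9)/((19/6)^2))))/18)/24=24187/1866240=0.01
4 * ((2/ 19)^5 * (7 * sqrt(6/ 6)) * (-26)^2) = 605696/ 2476099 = 0.24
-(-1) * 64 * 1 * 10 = 640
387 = 387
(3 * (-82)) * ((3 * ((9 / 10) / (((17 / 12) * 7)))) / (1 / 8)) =-318816 / 595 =-535.83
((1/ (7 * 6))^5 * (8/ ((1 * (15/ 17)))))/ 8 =17/ 1960368480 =0.00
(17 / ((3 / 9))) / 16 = 51 / 16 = 3.19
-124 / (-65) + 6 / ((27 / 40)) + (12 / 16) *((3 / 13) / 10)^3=853923929 / 79092000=10.80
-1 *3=-3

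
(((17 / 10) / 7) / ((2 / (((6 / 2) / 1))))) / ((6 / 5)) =17 / 56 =0.30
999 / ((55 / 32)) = 581.24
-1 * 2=-2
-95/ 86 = -1.10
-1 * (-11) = 11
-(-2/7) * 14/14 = 2/7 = 0.29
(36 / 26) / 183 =6 / 793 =0.01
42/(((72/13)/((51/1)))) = 1547/4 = 386.75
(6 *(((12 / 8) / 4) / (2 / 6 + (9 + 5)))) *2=0.31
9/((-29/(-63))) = 567/29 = 19.55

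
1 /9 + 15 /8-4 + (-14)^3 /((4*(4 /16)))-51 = -201385 /72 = -2797.01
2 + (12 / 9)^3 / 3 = 226 / 81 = 2.79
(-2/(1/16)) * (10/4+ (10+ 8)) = -656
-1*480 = -480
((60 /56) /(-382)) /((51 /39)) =-195 /90916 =-0.00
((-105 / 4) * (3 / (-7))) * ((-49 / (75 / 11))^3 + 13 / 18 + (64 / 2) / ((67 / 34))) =-20024341621 / 5025000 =-3984.94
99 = 99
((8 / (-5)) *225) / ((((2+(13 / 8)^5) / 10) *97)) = -117964800 / 42372413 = -2.78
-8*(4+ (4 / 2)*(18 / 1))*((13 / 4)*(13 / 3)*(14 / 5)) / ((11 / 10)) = -378560 / 33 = -11471.52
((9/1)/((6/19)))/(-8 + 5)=-19/2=-9.50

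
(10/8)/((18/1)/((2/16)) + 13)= 0.01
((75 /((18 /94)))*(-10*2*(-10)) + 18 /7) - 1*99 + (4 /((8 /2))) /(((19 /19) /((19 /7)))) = 1643032 /21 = 78239.62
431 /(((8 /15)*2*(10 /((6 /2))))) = 3879 /32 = 121.22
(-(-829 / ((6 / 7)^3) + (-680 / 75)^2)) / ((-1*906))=-6664771 / 4892400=-1.36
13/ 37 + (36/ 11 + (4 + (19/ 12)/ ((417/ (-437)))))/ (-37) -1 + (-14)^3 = -5590137275/ 2036628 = -2744.80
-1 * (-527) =527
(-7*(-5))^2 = 1225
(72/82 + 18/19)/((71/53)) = 75366/55309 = 1.36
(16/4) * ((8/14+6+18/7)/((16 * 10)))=8/35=0.23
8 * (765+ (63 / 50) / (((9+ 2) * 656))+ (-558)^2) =112616143263 / 45100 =2497032.00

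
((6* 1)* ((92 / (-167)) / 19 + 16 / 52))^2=4757688576 / 1701480001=2.80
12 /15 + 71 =359 /5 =71.80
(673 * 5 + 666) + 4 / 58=116901 / 29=4031.07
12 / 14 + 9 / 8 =111 / 56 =1.98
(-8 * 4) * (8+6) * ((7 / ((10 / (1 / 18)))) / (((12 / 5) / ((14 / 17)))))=-2744 / 459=-5.98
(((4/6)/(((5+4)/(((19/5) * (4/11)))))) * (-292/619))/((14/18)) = -44384/714945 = -0.06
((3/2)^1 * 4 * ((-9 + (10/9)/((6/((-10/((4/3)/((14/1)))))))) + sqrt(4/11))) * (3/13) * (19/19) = -512/13 + 36 * sqrt(11)/143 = -38.55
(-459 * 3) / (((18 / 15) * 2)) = -573.75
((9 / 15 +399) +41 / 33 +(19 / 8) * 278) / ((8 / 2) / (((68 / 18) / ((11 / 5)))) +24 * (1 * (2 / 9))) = 11905457 / 85976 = 138.47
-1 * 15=-15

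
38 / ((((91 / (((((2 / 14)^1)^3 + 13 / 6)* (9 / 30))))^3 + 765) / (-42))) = -1136546643372 / 1946740484055313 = -0.00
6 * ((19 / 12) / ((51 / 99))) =18.44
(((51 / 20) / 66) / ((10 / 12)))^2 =2601 / 1210000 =0.00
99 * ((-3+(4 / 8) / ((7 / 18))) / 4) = -297 / 7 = -42.43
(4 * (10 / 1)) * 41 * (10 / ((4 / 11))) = 45100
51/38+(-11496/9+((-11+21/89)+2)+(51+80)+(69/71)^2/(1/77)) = -55290457879/51145986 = -1081.03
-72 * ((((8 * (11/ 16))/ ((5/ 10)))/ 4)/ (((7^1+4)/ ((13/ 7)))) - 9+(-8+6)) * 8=42480/ 7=6068.57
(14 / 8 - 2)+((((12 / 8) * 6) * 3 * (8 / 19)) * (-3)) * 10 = -25939 / 76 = -341.30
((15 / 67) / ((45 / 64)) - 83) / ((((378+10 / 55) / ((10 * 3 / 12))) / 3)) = -182809 / 111488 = -1.64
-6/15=-2/5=-0.40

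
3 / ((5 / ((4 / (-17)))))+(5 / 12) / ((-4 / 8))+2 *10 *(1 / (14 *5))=-2459 / 3570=-0.69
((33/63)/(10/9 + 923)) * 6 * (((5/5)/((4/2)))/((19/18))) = 1782/1106161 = 0.00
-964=-964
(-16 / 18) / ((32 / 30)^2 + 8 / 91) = -2275 / 3137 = -0.73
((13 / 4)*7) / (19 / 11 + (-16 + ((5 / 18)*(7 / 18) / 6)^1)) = -486486 / 304823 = -1.60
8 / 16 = 1 / 2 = 0.50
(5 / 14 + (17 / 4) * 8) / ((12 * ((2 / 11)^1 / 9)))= 15873 / 112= 141.72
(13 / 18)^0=1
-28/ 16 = -7/ 4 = -1.75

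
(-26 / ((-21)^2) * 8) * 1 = -208 / 441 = -0.47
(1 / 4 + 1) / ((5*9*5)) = 1 / 180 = 0.01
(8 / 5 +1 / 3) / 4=0.48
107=107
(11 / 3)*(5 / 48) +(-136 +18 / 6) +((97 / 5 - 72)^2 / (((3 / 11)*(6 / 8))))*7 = 37820823 / 400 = 94552.06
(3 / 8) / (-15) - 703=-28121 / 40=-703.02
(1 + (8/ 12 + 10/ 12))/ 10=1/ 4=0.25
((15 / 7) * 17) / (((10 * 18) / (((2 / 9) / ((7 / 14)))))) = 17 / 189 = 0.09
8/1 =8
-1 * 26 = -26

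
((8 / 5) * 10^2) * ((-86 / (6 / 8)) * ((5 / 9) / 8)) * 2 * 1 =-68800 / 27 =-2548.15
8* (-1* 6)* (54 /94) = -1296 /47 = -27.57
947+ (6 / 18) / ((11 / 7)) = 31258 / 33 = 947.21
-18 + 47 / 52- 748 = -39785 / 52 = -765.10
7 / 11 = 0.64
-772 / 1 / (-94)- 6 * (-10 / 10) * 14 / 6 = 22.21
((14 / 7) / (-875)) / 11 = -0.00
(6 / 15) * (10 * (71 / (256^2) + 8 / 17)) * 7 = 3678465 / 278528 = 13.21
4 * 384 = 1536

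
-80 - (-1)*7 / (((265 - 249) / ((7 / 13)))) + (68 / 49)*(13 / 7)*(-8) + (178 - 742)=-47399705 / 71344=-664.38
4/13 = 0.31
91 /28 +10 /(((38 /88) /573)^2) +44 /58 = 737348302905 /41876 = 17607897.19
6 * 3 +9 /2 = 45 /2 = 22.50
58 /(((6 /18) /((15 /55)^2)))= 1566 /121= 12.94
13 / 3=4.33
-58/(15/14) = -812/15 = -54.13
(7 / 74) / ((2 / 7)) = 49 / 148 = 0.33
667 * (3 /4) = 2001 /4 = 500.25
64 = 64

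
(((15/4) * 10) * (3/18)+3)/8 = 37/32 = 1.16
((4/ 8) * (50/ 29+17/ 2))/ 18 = 0.28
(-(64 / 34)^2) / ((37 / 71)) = -72704 / 10693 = -6.80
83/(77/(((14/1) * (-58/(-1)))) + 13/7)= 67396/1585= 42.52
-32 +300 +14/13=3498/13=269.08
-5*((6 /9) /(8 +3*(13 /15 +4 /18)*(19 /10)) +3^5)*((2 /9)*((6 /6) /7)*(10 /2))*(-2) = 51793300 /134253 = 385.79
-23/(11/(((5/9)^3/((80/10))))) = -2875/64152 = -0.04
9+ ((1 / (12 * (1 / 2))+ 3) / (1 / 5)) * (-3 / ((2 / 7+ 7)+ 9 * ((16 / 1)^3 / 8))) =580861 / 64614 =8.99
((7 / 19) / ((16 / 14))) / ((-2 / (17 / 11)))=-833 / 3344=-0.25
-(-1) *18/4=4.50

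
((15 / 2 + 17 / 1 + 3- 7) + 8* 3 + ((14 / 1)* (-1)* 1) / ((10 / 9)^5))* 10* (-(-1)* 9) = 16304913 / 5000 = 3260.98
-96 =-96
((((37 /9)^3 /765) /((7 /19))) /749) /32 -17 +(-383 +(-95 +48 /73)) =-494.34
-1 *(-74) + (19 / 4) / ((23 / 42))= 82.67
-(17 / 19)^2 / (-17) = 17 / 361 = 0.05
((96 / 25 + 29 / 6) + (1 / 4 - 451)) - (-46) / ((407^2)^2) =-3639120903836423 / 8231877360300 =-442.08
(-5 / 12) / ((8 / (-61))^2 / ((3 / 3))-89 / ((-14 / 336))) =-3721 / 19075488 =-0.00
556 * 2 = 1112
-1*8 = -8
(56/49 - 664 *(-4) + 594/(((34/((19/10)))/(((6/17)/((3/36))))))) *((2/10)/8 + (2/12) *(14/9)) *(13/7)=9411787723/6372450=1476.95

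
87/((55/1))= 87/55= 1.58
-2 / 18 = -1 / 9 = -0.11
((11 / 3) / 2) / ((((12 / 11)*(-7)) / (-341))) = 41261 / 504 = 81.87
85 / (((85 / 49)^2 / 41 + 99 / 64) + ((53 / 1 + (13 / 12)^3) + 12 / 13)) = 93983591520 / 62819470879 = 1.50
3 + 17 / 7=38 / 7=5.43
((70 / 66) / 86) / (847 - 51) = 35 / 2259048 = 0.00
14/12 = 7/6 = 1.17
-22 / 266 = -11 / 133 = -0.08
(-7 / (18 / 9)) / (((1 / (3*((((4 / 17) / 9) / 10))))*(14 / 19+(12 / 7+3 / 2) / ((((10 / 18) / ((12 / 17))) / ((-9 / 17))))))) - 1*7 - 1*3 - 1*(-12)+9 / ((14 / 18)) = 78177989 / 5752320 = 13.59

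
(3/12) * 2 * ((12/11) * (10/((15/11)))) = 4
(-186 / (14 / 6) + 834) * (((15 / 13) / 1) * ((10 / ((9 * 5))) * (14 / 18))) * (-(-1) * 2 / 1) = 35200 / 117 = 300.85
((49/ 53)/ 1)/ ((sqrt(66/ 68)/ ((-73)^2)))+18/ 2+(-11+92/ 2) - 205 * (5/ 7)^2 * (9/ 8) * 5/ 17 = 62591/ 6664+261121 * sqrt(1122)/ 1749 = 5010.30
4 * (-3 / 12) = -1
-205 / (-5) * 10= 410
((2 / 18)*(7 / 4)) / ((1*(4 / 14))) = 49 / 72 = 0.68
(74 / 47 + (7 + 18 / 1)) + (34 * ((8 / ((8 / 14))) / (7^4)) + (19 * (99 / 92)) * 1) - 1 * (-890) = 1390018557 / 1483132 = 937.22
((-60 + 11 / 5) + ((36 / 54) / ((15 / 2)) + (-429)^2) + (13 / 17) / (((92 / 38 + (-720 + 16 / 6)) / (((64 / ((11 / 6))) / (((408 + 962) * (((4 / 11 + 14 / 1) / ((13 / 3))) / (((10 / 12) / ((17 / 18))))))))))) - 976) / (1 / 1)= 104967297359513744 / 573568943625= 183007.29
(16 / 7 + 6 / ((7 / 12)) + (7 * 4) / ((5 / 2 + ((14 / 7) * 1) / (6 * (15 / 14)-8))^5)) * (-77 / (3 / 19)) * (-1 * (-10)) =-4750184787920 / 43046721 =-110349.52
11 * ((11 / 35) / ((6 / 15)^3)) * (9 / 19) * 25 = 639.69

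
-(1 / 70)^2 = -1 / 4900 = -0.00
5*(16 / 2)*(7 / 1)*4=1120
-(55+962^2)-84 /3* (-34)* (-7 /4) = -927165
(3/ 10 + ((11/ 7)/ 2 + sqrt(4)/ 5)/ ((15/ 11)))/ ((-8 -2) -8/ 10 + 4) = -307/ 1785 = -0.17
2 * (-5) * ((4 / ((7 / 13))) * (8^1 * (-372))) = 1547520 / 7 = 221074.29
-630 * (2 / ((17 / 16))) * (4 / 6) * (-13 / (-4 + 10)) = 29120 / 17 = 1712.94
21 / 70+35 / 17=401 / 170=2.36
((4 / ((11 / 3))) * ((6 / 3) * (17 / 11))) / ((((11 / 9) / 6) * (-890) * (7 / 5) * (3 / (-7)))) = 3672 / 118459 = 0.03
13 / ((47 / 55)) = 715 / 47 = 15.21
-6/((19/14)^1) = -84/19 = -4.42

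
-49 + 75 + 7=33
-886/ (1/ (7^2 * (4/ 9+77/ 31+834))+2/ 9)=-91235693178/ 22885805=-3986.56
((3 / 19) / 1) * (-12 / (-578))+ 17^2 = 1586917 / 5491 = 289.00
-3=-3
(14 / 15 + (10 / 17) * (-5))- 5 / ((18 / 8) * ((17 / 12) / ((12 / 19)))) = -14528 / 4845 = -3.00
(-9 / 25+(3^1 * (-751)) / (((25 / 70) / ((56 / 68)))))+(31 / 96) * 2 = -105975289 / 20400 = -5194.87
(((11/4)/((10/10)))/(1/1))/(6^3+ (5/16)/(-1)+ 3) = 44/3499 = 0.01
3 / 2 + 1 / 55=167 / 110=1.52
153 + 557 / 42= 6983 / 42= 166.26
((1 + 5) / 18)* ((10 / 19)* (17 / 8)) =85 / 228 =0.37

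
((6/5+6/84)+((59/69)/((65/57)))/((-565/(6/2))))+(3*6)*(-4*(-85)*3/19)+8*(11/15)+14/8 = 1314668257397/1348101300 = 975.20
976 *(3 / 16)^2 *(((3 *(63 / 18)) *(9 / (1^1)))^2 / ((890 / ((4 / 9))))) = 2178981 / 14240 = 153.02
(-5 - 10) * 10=-150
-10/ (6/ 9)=-15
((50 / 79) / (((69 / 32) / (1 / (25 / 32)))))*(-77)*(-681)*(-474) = -214781952 / 23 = -9338345.74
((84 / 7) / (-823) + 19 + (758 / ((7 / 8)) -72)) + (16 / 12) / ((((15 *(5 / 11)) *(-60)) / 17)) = 15811658318 / 19443375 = 813.22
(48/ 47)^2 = 2304/ 2209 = 1.04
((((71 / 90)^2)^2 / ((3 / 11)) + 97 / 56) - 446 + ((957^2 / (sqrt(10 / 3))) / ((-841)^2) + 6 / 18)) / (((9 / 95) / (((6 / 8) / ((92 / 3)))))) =-11584313809447 / 101406816000 + 20691 * sqrt(30) / 618976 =-114.05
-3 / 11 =-0.27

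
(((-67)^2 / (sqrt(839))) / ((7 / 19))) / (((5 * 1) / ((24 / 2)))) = 1023492 * sqrt(839) / 29365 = 1009.57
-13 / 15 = -0.87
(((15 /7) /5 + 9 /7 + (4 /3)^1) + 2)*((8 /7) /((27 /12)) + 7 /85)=335066 /112455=2.98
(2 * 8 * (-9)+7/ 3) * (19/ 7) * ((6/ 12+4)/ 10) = -4845/ 28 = -173.04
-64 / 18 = -32 / 9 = -3.56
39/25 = 1.56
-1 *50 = -50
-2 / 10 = -1 / 5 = -0.20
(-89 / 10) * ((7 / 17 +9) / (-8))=10.47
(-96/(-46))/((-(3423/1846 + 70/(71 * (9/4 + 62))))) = -22772256/20400793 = -1.12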